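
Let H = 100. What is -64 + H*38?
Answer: 3736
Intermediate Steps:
-64 + H*38 = -64 + 100*38 = -64 + 3800 = 3736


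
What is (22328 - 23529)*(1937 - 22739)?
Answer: 24983202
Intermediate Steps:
(22328 - 23529)*(1937 - 22739) = -1201*(-20802) = 24983202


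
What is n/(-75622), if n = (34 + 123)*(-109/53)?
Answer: 17113/4007966 ≈ 0.0042697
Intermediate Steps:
n = -17113/53 (n = 157*(-109*1/53) = 157*(-109/53) = -17113/53 ≈ -322.89)
n/(-75622) = -17113/53/(-75622) = -17113/53*(-1/75622) = 17113/4007966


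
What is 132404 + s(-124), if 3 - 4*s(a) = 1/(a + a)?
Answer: 131345513/992 ≈ 1.3240e+5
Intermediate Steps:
s(a) = ¾ - 1/(8*a) (s(a) = ¾ - 1/(4*(a + a)) = ¾ - 1/(2*a)/4 = ¾ - 1/(8*a))
132404 + s(-124) = 132404 + (⅛)*(-1 + 6*(-124))/(-124) = 132404 + (⅛)*(-1/124)*(-1 - 744) = 132404 + (⅛)*(-1/124)*(-745) = 132404 + 745/992 = 131345513/992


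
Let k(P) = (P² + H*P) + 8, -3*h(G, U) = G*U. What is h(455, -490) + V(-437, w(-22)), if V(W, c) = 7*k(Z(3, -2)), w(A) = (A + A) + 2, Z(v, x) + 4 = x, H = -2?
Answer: 224126/3 ≈ 74709.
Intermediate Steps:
h(G, U) = -G*U/3
Z(v, x) = -4 + x
k(P) = 8 + P² - 2*P (k(P) = (P² - 2*P) + 8 = 8 + P² - 2*P)
w(A) = 2 + 2*A (w(A) = 2*A + 2 = 2 + 2*A)
V(W, c) = 392 (V(W, c) = 7*(8 + (-4 - 2)² - 2*(-4 - 2)) = 7*(8 + (-6)² - 2*(-6)) = 7*(8 + 36 + 12) = 7*56 = 392)
h(455, -490) + V(-437, w(-22)) = -⅓*455*(-490) + 392 = 222950/3 + 392 = 224126/3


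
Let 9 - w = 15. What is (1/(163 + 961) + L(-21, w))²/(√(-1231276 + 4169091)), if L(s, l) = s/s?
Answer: 253125*√2937815/742312992688 ≈ 0.00058447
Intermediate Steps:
w = -6 (w = 9 - 1*15 = 9 - 15 = -6)
L(s, l) = 1
(1/(163 + 961) + L(-21, w))²/(√(-1231276 + 4169091)) = (1/(163 + 961) + 1)²/(√(-1231276 + 4169091)) = (1/1124 + 1)²/(√2937815) = (1/1124 + 1)²*(√2937815/2937815) = (1125/1124)²*(√2937815/2937815) = 1265625*(√2937815/2937815)/1263376 = 253125*√2937815/742312992688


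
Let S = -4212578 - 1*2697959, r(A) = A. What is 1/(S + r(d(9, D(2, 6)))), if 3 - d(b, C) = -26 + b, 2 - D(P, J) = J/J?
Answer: -1/6910517 ≈ -1.4471e-7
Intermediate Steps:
D(P, J) = 1 (D(P, J) = 2 - J/J = 2 - 1*1 = 2 - 1 = 1)
d(b, C) = 29 - b (d(b, C) = 3 - (-26 + b) = 3 + (26 - b) = 29 - b)
S = -6910537 (S = -4212578 - 2697959 = -6910537)
1/(S + r(d(9, D(2, 6)))) = 1/(-6910537 + (29 - 1*9)) = 1/(-6910537 + (29 - 9)) = 1/(-6910537 + 20) = 1/(-6910517) = -1/6910517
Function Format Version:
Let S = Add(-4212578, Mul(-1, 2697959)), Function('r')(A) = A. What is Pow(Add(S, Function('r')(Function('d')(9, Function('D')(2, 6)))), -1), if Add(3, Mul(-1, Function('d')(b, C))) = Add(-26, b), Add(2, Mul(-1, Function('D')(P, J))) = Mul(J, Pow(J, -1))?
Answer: Rational(-1, 6910517) ≈ -1.4471e-7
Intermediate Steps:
Function('D')(P, J) = 1 (Function('D')(P, J) = Add(2, Mul(-1, Mul(J, Pow(J, -1)))) = Add(2, Mul(-1, 1)) = Add(2, -1) = 1)
Function('d')(b, C) = Add(29, Mul(-1, b)) (Function('d')(b, C) = Add(3, Mul(-1, Add(-26, b))) = Add(3, Add(26, Mul(-1, b))) = Add(29, Mul(-1, b)))
S = -6910537 (S = Add(-4212578, -2697959) = -6910537)
Pow(Add(S, Function('r')(Function('d')(9, Function('D')(2, 6)))), -1) = Pow(Add(-6910537, Add(29, Mul(-1, 9))), -1) = Pow(Add(-6910537, Add(29, -9)), -1) = Pow(Add(-6910537, 20), -1) = Pow(-6910517, -1) = Rational(-1, 6910517)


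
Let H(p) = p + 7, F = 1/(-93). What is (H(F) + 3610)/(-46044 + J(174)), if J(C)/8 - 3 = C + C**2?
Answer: 16819/918747 ≈ 0.018306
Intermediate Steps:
F = -1/93 ≈ -0.010753
H(p) = 7 + p
J(C) = 24 + 8*C + 8*C**2 (J(C) = 24 + 8*(C + C**2) = 24 + (8*C + 8*C**2) = 24 + 8*C + 8*C**2)
(H(F) + 3610)/(-46044 + J(174)) = ((7 - 1/93) + 3610)/(-46044 + (24 + 8*174 + 8*174**2)) = (650/93 + 3610)/(-46044 + (24 + 1392 + 8*30276)) = 336380/(93*(-46044 + (24 + 1392 + 242208))) = 336380/(93*(-46044 + 243624)) = (336380/93)/197580 = (336380/93)*(1/197580) = 16819/918747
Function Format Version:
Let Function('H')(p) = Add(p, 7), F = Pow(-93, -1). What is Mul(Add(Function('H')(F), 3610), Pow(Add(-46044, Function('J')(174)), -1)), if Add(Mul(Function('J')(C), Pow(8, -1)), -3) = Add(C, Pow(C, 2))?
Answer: Rational(16819, 918747) ≈ 0.018306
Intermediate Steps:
F = Rational(-1, 93) ≈ -0.010753
Function('H')(p) = Add(7, p)
Function('J')(C) = Add(24, Mul(8, C), Mul(8, Pow(C, 2))) (Function('J')(C) = Add(24, Mul(8, Add(C, Pow(C, 2)))) = Add(24, Add(Mul(8, C), Mul(8, Pow(C, 2)))) = Add(24, Mul(8, C), Mul(8, Pow(C, 2))))
Mul(Add(Function('H')(F), 3610), Pow(Add(-46044, Function('J')(174)), -1)) = Mul(Add(Add(7, Rational(-1, 93)), 3610), Pow(Add(-46044, Add(24, Mul(8, 174), Mul(8, Pow(174, 2)))), -1)) = Mul(Add(Rational(650, 93), 3610), Pow(Add(-46044, Add(24, 1392, Mul(8, 30276))), -1)) = Mul(Rational(336380, 93), Pow(Add(-46044, Add(24, 1392, 242208)), -1)) = Mul(Rational(336380, 93), Pow(Add(-46044, 243624), -1)) = Mul(Rational(336380, 93), Pow(197580, -1)) = Mul(Rational(336380, 93), Rational(1, 197580)) = Rational(16819, 918747)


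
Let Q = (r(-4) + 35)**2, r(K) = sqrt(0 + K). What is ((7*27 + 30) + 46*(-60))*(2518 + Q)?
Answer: -9500799 - 355740*I ≈ -9.5008e+6 - 3.5574e+5*I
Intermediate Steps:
r(K) = sqrt(K)
Q = (35 + 2*I)**2 (Q = (sqrt(-4) + 35)**2 = (2*I + 35)**2 = (35 + 2*I)**2 ≈ 1221.0 + 140.0*I)
((7*27 + 30) + 46*(-60))*(2518 + Q) = ((7*27 + 30) + 46*(-60))*(2518 + (1221 + 140*I)) = ((189 + 30) - 2760)*(3739 + 140*I) = (219 - 2760)*(3739 + 140*I) = -2541*(3739 + 140*I) = -9500799 - 355740*I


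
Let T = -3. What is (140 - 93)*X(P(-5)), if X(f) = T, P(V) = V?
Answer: -141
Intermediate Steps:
X(f) = -3
(140 - 93)*X(P(-5)) = (140 - 93)*(-3) = 47*(-3) = -141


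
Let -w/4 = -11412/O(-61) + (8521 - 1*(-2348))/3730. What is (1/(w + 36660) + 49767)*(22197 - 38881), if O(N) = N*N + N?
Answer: -1731499818737152666/2085358887 ≈ -8.3031e+8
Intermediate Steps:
O(N) = N + N**2 (O(N) = N**2 + N = N + N**2)
w = 92874/113765 (w = -4*(-11412*(-1/(61*(1 - 61))) + (8521 - 1*(-2348))/3730) = -4*(-11412/((-61*(-60))) + (8521 + 2348)*(1/3730)) = -4*(-11412/3660 + 10869*(1/3730)) = -4*(-11412*1/3660 + 10869/3730) = -4*(-951/305 + 10869/3730) = -4*(-46437/227530) = 92874/113765 ≈ 0.81637)
(1/(w + 36660) + 49767)*(22197 - 38881) = (1/(92874/113765 + 36660) + 49767)*(22197 - 38881) = (1/(4170717774/113765) + 49767)*(-16684) = (113765/4170717774 + 49767)*(-16684) = (207564111572423/4170717774)*(-16684) = -1731499818737152666/2085358887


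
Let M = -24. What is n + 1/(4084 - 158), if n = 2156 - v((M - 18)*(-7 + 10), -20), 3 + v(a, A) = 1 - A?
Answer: 8393789/3926 ≈ 2138.0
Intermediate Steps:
v(a, A) = -2 - A (v(a, A) = -3 + (1 - A) = -2 - A)
n = 2138 (n = 2156 - (-2 - 1*(-20)) = 2156 - (-2 + 20) = 2156 - 1*18 = 2156 - 18 = 2138)
n + 1/(4084 - 158) = 2138 + 1/(4084 - 158) = 2138 + 1/3926 = 8393789/3926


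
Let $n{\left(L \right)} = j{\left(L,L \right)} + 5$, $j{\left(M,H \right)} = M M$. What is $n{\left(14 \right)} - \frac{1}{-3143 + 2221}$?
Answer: $\frac{185323}{922} \approx 201.0$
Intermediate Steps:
$j{\left(M,H \right)} = M^{2}$
$n{\left(L \right)} = 5 + L^{2}$ ($n{\left(L \right)} = L^{2} + 5 = 5 + L^{2}$)
$n{\left(14 \right)} - \frac{1}{-3143 + 2221} = \left(5 + 14^{2}\right) - \frac{1}{-3143 + 2221} = \left(5 + 196\right) - \frac{1}{-922} = 201 - - \frac{1}{922} = 201 + \frac{1}{922} = \frac{185323}{922}$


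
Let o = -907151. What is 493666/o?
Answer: -493666/907151 ≈ -0.54419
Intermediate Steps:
493666/o = 493666/(-907151) = 493666*(-1/907151) = -493666/907151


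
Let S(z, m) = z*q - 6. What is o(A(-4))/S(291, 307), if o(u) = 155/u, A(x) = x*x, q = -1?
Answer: -155/4752 ≈ -0.032618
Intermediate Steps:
S(z, m) = -6 - z (S(z, m) = z*(-1) - 6 = -z - 6 = -6 - z)
A(x) = x²
o(A(-4))/S(291, 307) = (155/((-4)²))/(-6 - 1*291) = (155/16)/(-6 - 291) = (155*(1/16))/(-297) = (155/16)*(-1/297) = -155/4752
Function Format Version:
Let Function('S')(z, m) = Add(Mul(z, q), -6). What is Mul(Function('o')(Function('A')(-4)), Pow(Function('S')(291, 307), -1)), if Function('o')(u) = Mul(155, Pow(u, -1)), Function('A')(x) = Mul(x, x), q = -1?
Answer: Rational(-155, 4752) ≈ -0.032618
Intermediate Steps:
Function('S')(z, m) = Add(-6, Mul(-1, z)) (Function('S')(z, m) = Add(Mul(z, -1), -6) = Add(Mul(-1, z), -6) = Add(-6, Mul(-1, z)))
Function('A')(x) = Pow(x, 2)
Mul(Function('o')(Function('A')(-4)), Pow(Function('S')(291, 307), -1)) = Mul(Mul(155, Pow(Pow(-4, 2), -1)), Pow(Add(-6, Mul(-1, 291)), -1)) = Mul(Mul(155, Pow(16, -1)), Pow(Add(-6, -291), -1)) = Mul(Mul(155, Rational(1, 16)), Pow(-297, -1)) = Mul(Rational(155, 16), Rational(-1, 297)) = Rational(-155, 4752)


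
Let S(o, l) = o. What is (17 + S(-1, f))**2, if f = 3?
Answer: 256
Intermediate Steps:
(17 + S(-1, f))**2 = (17 - 1)**2 = 16**2 = 256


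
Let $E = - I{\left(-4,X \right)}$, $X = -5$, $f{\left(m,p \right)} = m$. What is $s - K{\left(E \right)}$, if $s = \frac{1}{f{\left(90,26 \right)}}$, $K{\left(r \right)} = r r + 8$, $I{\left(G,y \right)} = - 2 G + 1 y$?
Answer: $- \frac{1529}{90} \approx -16.989$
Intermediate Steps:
$I{\left(G,y \right)} = y - 2 G$ ($I{\left(G,y \right)} = - 2 G + y = y - 2 G$)
$E = -3$ ($E = - (-5 - -8) = - (-5 + 8) = \left(-1\right) 3 = -3$)
$K{\left(r \right)} = 8 + r^{2}$ ($K{\left(r \right)} = r^{2} + 8 = 8 + r^{2}$)
$s = \frac{1}{90} \approx 0.011111$
$s - K{\left(E \right)} = \frac{1}{90} - \left(8 + \left(-3\right)^{2}\right) = \frac{1}{90} - \left(8 + 9\right) = \frac{1}{90} - 17 = - \frac{1529}{90}$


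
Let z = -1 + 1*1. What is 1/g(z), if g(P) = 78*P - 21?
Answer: -1/21 ≈ -0.047619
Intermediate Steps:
z = 0 (z = -1 + 1 = 0)
g(P) = -21 + 78*P
1/g(z) = 1/(-21 + 78*0) = 1/(-21 + 0) = 1/(-21) = -1/21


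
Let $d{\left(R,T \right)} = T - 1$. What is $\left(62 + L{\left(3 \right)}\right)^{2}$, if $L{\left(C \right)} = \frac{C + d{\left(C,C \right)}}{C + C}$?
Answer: $\frac{142129}{36} \approx 3948.0$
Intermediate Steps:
$d{\left(R,T \right)} = -1 + T$ ($d{\left(R,T \right)} = T - 1 = -1 + T$)
$L{\left(C \right)} = \frac{-1 + 2 C}{2 C}$ ($L{\left(C \right)} = \frac{C + \left(-1 + C\right)}{C + C} = \frac{-1 + 2 C}{2 C}$)
$\left(62 + L{\left(3 \right)}\right)^{2} = \left(62 + \frac{- \frac{1}{2} + 3}{3}\right)^{2} = \left(62 + \frac{1}{3} \cdot \frac{5}{2}\right)^{2} = \left(62 + \frac{5}{6}\right)^{2} = \left(\frac{377}{6}\right)^{2} = \frac{142129}{36}$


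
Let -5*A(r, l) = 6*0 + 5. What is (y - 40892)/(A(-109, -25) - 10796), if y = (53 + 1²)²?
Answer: 37976/10797 ≈ 3.5173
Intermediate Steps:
A(r, l) = -1 (A(r, l) = -(6*0 + 5)/5 = -(0 + 5)/5 = -⅕*5 = -1)
y = 2916 (y = (53 + 1)² = 54² = 2916)
(y - 40892)/(A(-109, -25) - 10796) = (2916 - 40892)/(-1 - 10796) = -37976/(-10797) = -37976*(-1/10797) = 37976/10797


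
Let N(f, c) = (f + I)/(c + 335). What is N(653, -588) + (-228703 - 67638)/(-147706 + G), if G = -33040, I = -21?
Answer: -39257199/45728738 ≈ -0.85848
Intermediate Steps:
N(f, c) = (-21 + f)/(335 + c) (N(f, c) = (f - 21)/(c + 335) = (-21 + f)/(335 + c))
N(653, -588) + (-228703 - 67638)/(-147706 + G) = (-21 + 653)/(335 - 588) + (-228703 - 67638)/(-147706 - 33040) = 632/(-253) - 296341/(-180746) = -1/253*632 - 296341*(-1/180746) = -632/253 + 296341/180746 = -39257199/45728738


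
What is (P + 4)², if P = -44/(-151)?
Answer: 419904/22801 ≈ 18.416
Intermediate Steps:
P = 44/151 (P = -44*(-1/151) = 44/151 ≈ 0.29139)
(P + 4)² = (44/151 + 4)² = (648/151)² = 419904/22801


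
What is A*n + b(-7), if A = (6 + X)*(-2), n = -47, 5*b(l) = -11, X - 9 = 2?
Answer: 7979/5 ≈ 1595.8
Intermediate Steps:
X = 11 (X = 9 + 2 = 11)
b(l) = -11/5 (b(l) = (⅕)*(-11) = -11/5)
A = -34 (A = (6 + 11)*(-2) = 17*(-2) = -34)
A*n + b(-7) = -34*(-47) - 11/5 = 1598 - 11/5 = 7979/5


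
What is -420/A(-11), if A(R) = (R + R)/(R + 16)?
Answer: 1050/11 ≈ 95.455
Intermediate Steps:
A(R) = 2*R/(16 + R) (A(R) = (2*R)/(16 + R) = 2*R/(16 + R))
-420/A(-11) = -420/(2*(-11)/(16 - 11)) = -420/(2*(-11)/5) = -420/(2*(-11)*(1/5)) = -420/(-22/5) = -420*(-5)/22 = -14*(-75/11) = 1050/11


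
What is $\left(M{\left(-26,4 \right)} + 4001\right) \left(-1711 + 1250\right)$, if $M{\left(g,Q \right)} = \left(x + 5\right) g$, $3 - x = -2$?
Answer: $-1724601$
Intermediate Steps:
$x = 5$ ($x = 3 - -2 = 3 + 2 = 5$)
$M{\left(g,Q \right)} = 10 g$ ($M{\left(g,Q \right)} = \left(5 + 5\right) g = 10 g$)
$\left(M{\left(-26,4 \right)} + 4001\right) \left(-1711 + 1250\right) = \left(10 \left(-26\right) + 4001\right) \left(-1711 + 1250\right) = \left(-260 + 4001\right) \left(-461\right) = 3741 \left(-461\right) = -1724601$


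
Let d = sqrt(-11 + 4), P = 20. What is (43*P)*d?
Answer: 860*I*sqrt(7) ≈ 2275.3*I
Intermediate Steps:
d = I*sqrt(7) (d = sqrt(-7) = I*sqrt(7) ≈ 2.6458*I)
(43*P)*d = (43*20)*(I*sqrt(7)) = 860*(I*sqrt(7)) = 860*I*sqrt(7)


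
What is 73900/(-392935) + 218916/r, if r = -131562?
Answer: -1063802114/574392383 ≈ -1.8520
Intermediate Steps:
73900/(-392935) + 218916/r = 73900/(-392935) + 218916/(-131562) = 73900*(-1/392935) + 218916*(-1/131562) = -14780/78587 - 12162/7309 = -1063802114/574392383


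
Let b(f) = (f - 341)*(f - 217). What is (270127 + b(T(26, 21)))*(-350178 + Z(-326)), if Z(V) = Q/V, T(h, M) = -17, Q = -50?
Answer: -20200197128111/163 ≈ -1.2393e+11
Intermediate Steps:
Z(V) = -50/V
b(f) = (-341 + f)*(-217 + f)
(270127 + b(T(26, 21)))*(-350178 + Z(-326)) = (270127 + (73997 + (-17)² - 558*(-17)))*(-350178 - 50/(-326)) = (270127 + (73997 + 289 + 9486))*(-350178 - 50*(-1/326)) = (270127 + 83772)*(-350178 + 25/163) = 353899*(-57078989/163) = -20200197128111/163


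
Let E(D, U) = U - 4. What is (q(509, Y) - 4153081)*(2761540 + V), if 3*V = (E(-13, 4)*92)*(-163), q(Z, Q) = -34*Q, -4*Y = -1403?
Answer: -11501832050010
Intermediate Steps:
E(D, U) = -4 + U
Y = 1403/4 (Y = -1/4*(-1403) = 1403/4 ≈ 350.75)
V = 0 (V = (((-4 + 4)*92)*(-163))/3 = ((0*92)*(-163))/3 = (0*(-163))/3 = (1/3)*0 = 0)
(q(509, Y) - 4153081)*(2761540 + V) = (-34*1403/4 - 4153081)*(2761540 + 0) = (-23851/2 - 4153081)*2761540 = -8330013/2*2761540 = -11501832050010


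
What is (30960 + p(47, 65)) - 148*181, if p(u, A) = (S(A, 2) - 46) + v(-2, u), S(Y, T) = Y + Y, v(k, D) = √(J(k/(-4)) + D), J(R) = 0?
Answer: 4256 + √47 ≈ 4262.9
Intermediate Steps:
v(k, D) = √D (v(k, D) = √(0 + D) = √D)
S(Y, T) = 2*Y
p(u, A) = -46 + √u + 2*A (p(u, A) = (2*A - 46) + √u = (-46 + 2*A) + √u = -46 + √u + 2*A)
(30960 + p(47, 65)) - 148*181 = (30960 + (-46 + √47 + 2*65)) - 148*181 = (30960 + (-46 + √47 + 130)) - 26788 = (30960 + (84 + √47)) - 26788 = (31044 + √47) - 26788 = 4256 + √47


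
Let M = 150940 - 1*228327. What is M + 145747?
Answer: 68360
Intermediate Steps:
M = -77387 (M = 150940 - 228327 = -77387)
M + 145747 = -77387 + 145747 = 68360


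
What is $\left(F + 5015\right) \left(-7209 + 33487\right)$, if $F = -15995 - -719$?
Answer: $-269638558$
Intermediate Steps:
$F = -15276$ ($F = -15995 + 719 = -15276$)
$\left(F + 5015\right) \left(-7209 + 33487\right) = \left(-15276 + 5015\right) \left(-7209 + 33487\right) = \left(-10261\right) 26278 = -269638558$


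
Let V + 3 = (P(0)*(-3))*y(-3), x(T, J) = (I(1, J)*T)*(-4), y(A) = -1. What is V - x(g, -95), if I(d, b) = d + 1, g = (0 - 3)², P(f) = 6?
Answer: 87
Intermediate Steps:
g = 9 (g = (-3)² = 9)
I(d, b) = 1 + d
x(T, J) = -8*T (x(T, J) = ((1 + 1)*T)*(-4) = (2*T)*(-4) = -8*T)
V = 15 (V = -3 + (6*(-3))*(-1) = -3 - 18*(-1) = -3 + 18 = 15)
V - x(g, -95) = 15 - (-8)*9 = 15 - 1*(-72) = 15 + 72 = 87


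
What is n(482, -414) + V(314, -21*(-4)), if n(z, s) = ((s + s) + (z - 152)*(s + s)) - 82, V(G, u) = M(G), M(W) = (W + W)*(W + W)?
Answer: 120234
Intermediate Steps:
M(W) = 4*W**2 (M(W) = (2*W)*(2*W) = 4*W**2)
V(G, u) = 4*G**2
n(z, s) = -82 + 2*s + 2*s*(-152 + z) (n(z, s) = (2*s + (-152 + z)*(2*s)) - 82 = (2*s + 2*s*(-152 + z)) - 82 = -82 + 2*s + 2*s*(-152 + z))
n(482, -414) + V(314, -21*(-4)) = (-82 - 302*(-414) + 2*(-414)*482) + 4*314**2 = (-82 + 125028 - 399096) + 4*98596 = -274150 + 394384 = 120234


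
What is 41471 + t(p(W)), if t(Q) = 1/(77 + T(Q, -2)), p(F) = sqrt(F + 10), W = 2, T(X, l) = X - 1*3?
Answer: 113298809/2732 - sqrt(3)/2732 ≈ 41471.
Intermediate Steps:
T(X, l) = -3 + X (T(X, l) = X - 3 = -3 + X)
p(F) = sqrt(10 + F)
t(Q) = 1/(74 + Q) (t(Q) = 1/(77 + (-3 + Q)) = 1/(74 + Q))
41471 + t(p(W)) = 41471 + 1/(74 + sqrt(10 + 2)) = 41471 + 1/(74 + sqrt(12)) = 41471 + 1/(74 + 2*sqrt(3))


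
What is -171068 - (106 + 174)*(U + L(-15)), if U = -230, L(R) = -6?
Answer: -104988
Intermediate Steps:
-171068 - (106 + 174)*(U + L(-15)) = -171068 - (106 + 174)*(-230 - 6) = -171068 - 280*(-236) = -171068 - 1*(-66080) = -171068 + 66080 = -104988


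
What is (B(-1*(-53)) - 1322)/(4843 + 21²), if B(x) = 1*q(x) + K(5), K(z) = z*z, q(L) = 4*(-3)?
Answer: -1309/5284 ≈ -0.24773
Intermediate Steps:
q(L) = -12
K(z) = z²
B(x) = 13 (B(x) = 1*(-12) + 5² = -12 + 25 = 13)
(B(-1*(-53)) - 1322)/(4843 + 21²) = (13 - 1322)/(4843 + 21²) = -1309/(4843 + 441) = -1309/5284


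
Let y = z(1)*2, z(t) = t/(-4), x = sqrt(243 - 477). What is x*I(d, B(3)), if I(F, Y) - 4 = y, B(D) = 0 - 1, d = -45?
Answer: 21*I*sqrt(26)/2 ≈ 53.54*I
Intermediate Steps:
x = 3*I*sqrt(26) (x = sqrt(-234) = 3*I*sqrt(26) ≈ 15.297*I)
z(t) = -t/4 (z(t) = t*(-1/4) = -t/4)
B(D) = -1
y = -1/2 (y = -1/4*1*2 = -1/4*2 = -1/2 ≈ -0.50000)
I(F, Y) = 7/2 (I(F, Y) = 4 - 1/2 = 7/2)
x*I(d, B(3)) = (3*I*sqrt(26))*(7/2) = 21*I*sqrt(26)/2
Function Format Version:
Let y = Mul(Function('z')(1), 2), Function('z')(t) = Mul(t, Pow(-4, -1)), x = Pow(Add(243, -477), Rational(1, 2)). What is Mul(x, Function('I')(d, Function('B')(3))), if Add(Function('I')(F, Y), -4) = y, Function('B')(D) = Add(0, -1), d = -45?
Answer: Mul(Rational(21, 2), I, Pow(26, Rational(1, 2))) ≈ Mul(53.540, I)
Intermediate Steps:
x = Mul(3, I, Pow(26, Rational(1, 2))) (x = Pow(-234, Rational(1, 2)) = Mul(3, I, Pow(26, Rational(1, 2))) ≈ Mul(15.297, I))
Function('z')(t) = Mul(Rational(-1, 4), t) (Function('z')(t) = Mul(t, Rational(-1, 4)) = Mul(Rational(-1, 4), t))
Function('B')(D) = -1
y = Rational(-1, 2) (y = Mul(Mul(Rational(-1, 4), 1), 2) = Mul(Rational(-1, 4), 2) = Rational(-1, 2) ≈ -0.50000)
Function('I')(F, Y) = Rational(7, 2) (Function('I')(F, Y) = Add(4, Rational(-1, 2)) = Rational(7, 2))
Mul(x, Function('I')(d, Function('B')(3))) = Mul(Mul(3, I, Pow(26, Rational(1, 2))), Rational(7, 2)) = Mul(Rational(21, 2), I, Pow(26, Rational(1, 2)))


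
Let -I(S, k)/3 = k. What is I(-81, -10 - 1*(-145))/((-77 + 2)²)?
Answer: -9/125 ≈ -0.072000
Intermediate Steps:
I(S, k) = -3*k
I(-81, -10 - 1*(-145))/((-77 + 2)²) = (-3*(-10 - 1*(-145)))/((-77 + 2)²) = (-3*(-10 + 145))/((-75)²) = -3*135/5625 = -405*1/5625 = -9/125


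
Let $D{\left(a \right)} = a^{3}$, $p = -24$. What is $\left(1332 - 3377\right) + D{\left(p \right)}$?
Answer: $-15869$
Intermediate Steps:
$\left(1332 - 3377\right) + D{\left(p \right)} = \left(1332 - 3377\right) + \left(-24\right)^{3} = -2045 - 13824 = -15869$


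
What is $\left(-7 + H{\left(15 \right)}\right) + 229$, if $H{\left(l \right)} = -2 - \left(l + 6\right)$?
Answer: $199$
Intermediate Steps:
$H{\left(l \right)} = -8 - l$ ($H{\left(l \right)} = -2 - \left(6 + l\right) = -8 - l$)
$\left(-7 + H{\left(15 \right)}\right) + 229 = \left(-7 - 23\right) + 229 = -30 + 229 = 199$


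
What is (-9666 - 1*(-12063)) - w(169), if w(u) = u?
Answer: 2228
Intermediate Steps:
(-9666 - 1*(-12063)) - w(169) = (-9666 - 1*(-12063)) - 1*169 = (-9666 + 12063) - 169 = 2397 - 169 = 2228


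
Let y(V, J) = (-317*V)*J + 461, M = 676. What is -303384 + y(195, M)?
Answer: -42089863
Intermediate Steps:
y(V, J) = 461 - 317*J*V (y(V, J) = -317*J*V + 461 = 461 - 317*J*V)
-303384 + y(195, M) = -303384 + (461 - 317*676*195) = -303384 + (461 - 41786940) = -303384 - 41786479 = -42089863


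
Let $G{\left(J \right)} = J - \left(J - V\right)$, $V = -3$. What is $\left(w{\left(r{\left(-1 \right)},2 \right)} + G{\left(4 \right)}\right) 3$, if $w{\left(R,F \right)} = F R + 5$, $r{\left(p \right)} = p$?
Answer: $0$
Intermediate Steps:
$w{\left(R,F \right)} = 5 + F R$
$G{\left(J \right)} = -3$ ($G{\left(J \right)} = J - \left(3 + J\right) = -3$)
$\left(w{\left(r{\left(-1 \right)},2 \right)} + G{\left(4 \right)}\right) 3 = \left(\left(5 + 2 \left(-1\right)\right) - 3\right) 3 = \left(\left(5 - 2\right) - 3\right) 3 = \left(3 - 3\right) 3 = 0 \cdot 3 = 0$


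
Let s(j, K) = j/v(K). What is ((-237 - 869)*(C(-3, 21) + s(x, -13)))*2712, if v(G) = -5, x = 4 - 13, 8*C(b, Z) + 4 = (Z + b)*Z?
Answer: -728121828/5 ≈ -1.4562e+8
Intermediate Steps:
C(b, Z) = -½ + Z*(Z + b)/8 (C(b, Z) = -½ + ((Z + b)*Z)/8 = -½ + (Z*(Z + b))/8 = -½ + Z*(Z + b)/8)
x = -9
s(j, K) = -j/5 (s(j, K) = j/(-5) = j*(-⅕) = -j/5)
((-237 - 869)*(C(-3, 21) + s(x, -13)))*2712 = ((-237 - 869)*((-½ + (⅛)*21² + (⅛)*21*(-3)) - ⅕*(-9)))*2712 = -1106*((-½ + (⅛)*441 - 63/8) + 9/5)*2712 = -1106*((-½ + 441/8 - 63/8) + 9/5)*2712 = -1106*(187/4 + 9/5)*2712 = -1106*971/20*2712 = -536963/10*2712 = -728121828/5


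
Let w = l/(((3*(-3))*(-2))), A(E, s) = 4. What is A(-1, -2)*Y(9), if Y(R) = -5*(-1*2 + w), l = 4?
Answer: 320/9 ≈ 35.556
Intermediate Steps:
w = 2/9 (w = 4/(((3*(-3))*(-2))) = 4/((-9*(-2))) = 4/18 = 4*(1/18) = 2/9 ≈ 0.22222)
Y(R) = 80/9 (Y(R) = -5*(-1*2 + 2/9) = -5*(-2 + 2/9) = -5*(-16/9) = 80/9)
A(-1, -2)*Y(9) = 4*(80/9) = 320/9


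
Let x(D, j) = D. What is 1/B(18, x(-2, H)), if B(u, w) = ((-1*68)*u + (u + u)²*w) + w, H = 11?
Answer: -1/3818 ≈ -0.00026192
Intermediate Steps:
B(u, w) = w - 68*u + 4*w*u² (B(u, w) = (-68*u + (2*u)²*w) + w = (-68*u + (4*u²)*w) + w = (-68*u + 4*w*u²) + w = w - 68*u + 4*w*u²)
1/B(18, x(-2, H)) = 1/(-2 - 68*18 + 4*(-2)*18²) = 1/(-2 - 1224 + 4*(-2)*324) = 1/(-2 - 1224 - 2592) = 1/(-3818) = -1/3818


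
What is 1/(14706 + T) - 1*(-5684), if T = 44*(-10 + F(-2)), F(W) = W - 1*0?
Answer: 80587753/14178 ≈ 5684.0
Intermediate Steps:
F(W) = W (F(W) = W + 0 = W)
T = -528 (T = 44*(-10 - 2) = 44*(-12) = -528)
1/(14706 + T) - 1*(-5684) = 1/(14706 - 528) - 1*(-5684) = 1/14178 + 5684 = 80587753/14178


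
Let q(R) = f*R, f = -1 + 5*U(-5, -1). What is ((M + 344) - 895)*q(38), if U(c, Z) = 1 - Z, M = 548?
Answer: -1026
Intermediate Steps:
f = 9 (f = -1 + 5*(1 - 1*(-1)) = -1 + 5*(1 + 1) = -1 + 5*2 = -1 + 10 = 9)
q(R) = 9*R
((M + 344) - 895)*q(38) = ((548 + 344) - 895)*(9*38) = (892 - 895)*342 = -3*342 = -1026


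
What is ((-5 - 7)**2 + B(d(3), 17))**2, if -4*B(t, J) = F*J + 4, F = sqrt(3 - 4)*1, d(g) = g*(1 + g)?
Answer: 326895/16 - 2431*I/2 ≈ 20431.0 - 1215.5*I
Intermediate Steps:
F = I (F = sqrt(-1)*1 = I*1 = I ≈ 1.0*I)
B(t, J) = -1 - I*J/4 (B(t, J) = -(I*J + 4)/4 = -(4 + I*J)/4 = -1 - I*J/4)
((-5 - 7)**2 + B(d(3), 17))**2 = ((-5 - 7)**2 + (-1 - 1/4*I*17))**2 = ((-12)**2 + (-1 - 17*I/4))**2 = (144 + (-1 - 17*I/4))**2 = (143 - 17*I/4)**2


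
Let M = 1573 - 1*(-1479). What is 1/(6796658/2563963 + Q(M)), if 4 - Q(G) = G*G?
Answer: -2563963/23882539359442 ≈ -1.0736e-7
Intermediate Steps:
M = 3052 (M = 1573 + 1479 = 3052)
Q(G) = 4 - G² (Q(G) = 4 - G*G = 4 - G²)
1/(6796658/2563963 + Q(M)) = 1/(6796658/2563963 + (4 - 1*3052²)) = 1/(6796658*(1/2563963) + (4 - 1*9314704)) = 1/(6796658/2563963 + (4 - 9314704)) = 1/(6796658/2563963 - 9314700) = 1/(-23882539359442/2563963) = -2563963/23882539359442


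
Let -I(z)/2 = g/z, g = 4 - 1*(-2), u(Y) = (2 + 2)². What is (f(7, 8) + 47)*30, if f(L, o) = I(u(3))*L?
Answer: 2505/2 ≈ 1252.5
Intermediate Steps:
u(Y) = 16 (u(Y) = 4² = 16)
g = 6 (g = 4 + 2 = 6)
I(z) = -12/z
f(L, o) = -3*L/4 (f(L, o) = (-12/16)*L = (-12*1/16)*L = -3*L/4)
(f(7, 8) + 47)*30 = (-¾*7 + 47)*30 = (-21/4 + 47)*30 = (167/4)*30 = 2505/2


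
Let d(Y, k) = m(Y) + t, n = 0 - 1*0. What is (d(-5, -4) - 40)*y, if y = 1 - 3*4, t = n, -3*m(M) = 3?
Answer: 451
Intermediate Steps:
n = 0 (n = 0 + 0 = 0)
m(M) = -1 (m(M) = -1/3*3 = -1)
t = 0
y = -11 (y = 1 - 12 = -11)
d(Y, k) = -1 (d(Y, k) = -1 + 0 = -1)
(d(-5, -4) - 40)*y = (-1 - 40)*(-11) = -41*(-11) = 451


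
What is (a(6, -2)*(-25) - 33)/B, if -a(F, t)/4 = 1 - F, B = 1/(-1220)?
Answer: 650260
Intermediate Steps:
B = -1/1220 ≈ -0.00081967
a(F, t) = -4 + 4*F (a(F, t) = -4*(1 - F) = -4 + 4*F)
(a(6, -2)*(-25) - 33)/B = ((-4 + 4*6)*(-25) - 33)/(-1/1220) = ((-4 + 24)*(-25) - 33)*(-1220) = (20*(-25) - 33)*(-1220) = (-500 - 33)*(-1220) = -533*(-1220) = 650260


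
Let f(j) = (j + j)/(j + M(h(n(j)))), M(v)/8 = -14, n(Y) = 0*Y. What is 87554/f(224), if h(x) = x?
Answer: 43777/2 ≈ 21889.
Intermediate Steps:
n(Y) = 0
M(v) = -112 (M(v) = 8*(-14) = -112)
f(j) = 2*j/(-112 + j) (f(j) = (j + j)/(j - 112) = (2*j)/(-112 + j) = 2*j/(-112 + j))
87554/f(224) = 87554/((2*224/(-112 + 224))) = 87554/((2*224/112)) = 87554/((2*224*(1/112))) = 87554/4 = 87554*(¼) = 43777/2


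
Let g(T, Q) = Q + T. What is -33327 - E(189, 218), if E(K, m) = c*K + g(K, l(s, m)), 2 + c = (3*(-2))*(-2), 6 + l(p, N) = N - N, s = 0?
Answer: -35400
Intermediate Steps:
l(p, N) = -6 (l(p, N) = -6 + (N - N) = -6 + 0 = -6)
c = 10 (c = -2 + (3*(-2))*(-2) = -2 - 6*(-2) = -2 + 12 = 10)
E(K, m) = -6 + 11*K (E(K, m) = 10*K + (-6 + K) = -6 + 11*K)
-33327 - E(189, 218) = -33327 - (-6 + 11*189) = -33327 - (-6 + 2079) = -33327 - 1*2073 = -33327 - 2073 = -35400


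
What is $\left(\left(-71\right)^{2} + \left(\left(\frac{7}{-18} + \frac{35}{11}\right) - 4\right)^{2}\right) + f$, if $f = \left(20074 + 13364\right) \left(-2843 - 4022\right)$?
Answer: $- \frac{8999153826995}{39204} \approx -2.2955 \cdot 10^{8}$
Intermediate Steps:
$f = -229551870$ ($f = 33438 \left(-6865\right) = -229551870$)
$\left(\left(-71\right)^{2} + \left(\left(\frac{7}{-18} + \frac{35}{11}\right) - 4\right)^{2}\right) + f = \left(\left(-71\right)^{2} + \left(\left(\frac{7}{-18} + \frac{35}{11}\right) - 4\right)^{2}\right) - 229551870 = \left(5041 + \left(\left(7 \left(- \frac{1}{18}\right) + 35 \cdot \frac{1}{11}\right) - 4\right)^{2}\right) - 229551870 = \left(5041 + \left(\left(- \frac{7}{18} + \frac{35}{11}\right) - 4\right)^{2}\right) - 229551870 = \left(5041 + \left(\frac{553}{198} - 4\right)^{2}\right) - 229551870 = \left(5041 + \left(- \frac{239}{198}\right)^{2}\right) - 229551870 = \left(5041 + \frac{57121}{39204}\right) - 229551870 = \frac{197684485}{39204} - 229551870 = - \frac{8999153826995}{39204}$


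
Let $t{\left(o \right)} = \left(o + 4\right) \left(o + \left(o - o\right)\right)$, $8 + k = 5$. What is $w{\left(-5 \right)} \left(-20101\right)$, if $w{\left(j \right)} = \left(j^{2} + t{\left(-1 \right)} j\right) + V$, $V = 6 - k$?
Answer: $-984949$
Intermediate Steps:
$k = -3$ ($k = -8 + 5 = -3$)
$t{\left(o \right)} = o \left(4 + o\right)$ ($t{\left(o \right)} = \left(4 + o\right) \left(o + 0\right) = \left(4 + o\right) o = o \left(4 + o\right)$)
$V = 9$ ($V = 6 - -3 = 6 + 3 = 9$)
$w{\left(j \right)} = 9 + j^{2} - 3 j$ ($w{\left(j \right)} = \left(j^{2} + - (4 - 1) j\right) + 9 = \left(j^{2} + \left(-1\right) 3 j\right) + 9 = \left(j^{2} - 3 j\right) + 9 = 9 + j^{2} - 3 j$)
$w{\left(-5 \right)} \left(-20101\right) = \left(9 + \left(-5\right)^{2} - -15\right) \left(-20101\right) = \left(9 + 25 + 15\right) \left(-20101\right) = 49 \left(-20101\right) = -984949$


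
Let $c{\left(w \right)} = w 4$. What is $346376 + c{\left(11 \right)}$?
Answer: $346420$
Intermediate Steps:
$c{\left(w \right)} = 4 w$
$346376 + c{\left(11 \right)} = 346376 + 4 \cdot 11 = 346376 + 44 = 346420$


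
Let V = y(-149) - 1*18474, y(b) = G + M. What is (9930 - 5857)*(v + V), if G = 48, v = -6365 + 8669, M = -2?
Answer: -65673052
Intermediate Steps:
v = 2304
y(b) = 46 (y(b) = 48 - 2 = 46)
V = -18428 (V = 46 - 1*18474 = 46 - 18474 = -18428)
(9930 - 5857)*(v + V) = (9930 - 5857)*(2304 - 18428) = 4073*(-16124) = -65673052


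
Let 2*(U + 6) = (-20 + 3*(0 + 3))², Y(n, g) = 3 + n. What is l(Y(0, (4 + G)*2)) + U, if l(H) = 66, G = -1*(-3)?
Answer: 241/2 ≈ 120.50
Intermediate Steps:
G = 3
U = 109/2 (U = -6 + (-20 + 3*(0 + 3))²/2 = -6 + (-20 + 3*3)²/2 = -6 + (-20 + 9)²/2 = -6 + (½)*(-11)² = -6 + (½)*121 = -6 + 121/2 = 109/2 ≈ 54.500)
l(Y(0, (4 + G)*2)) + U = 66 + 109/2 = 241/2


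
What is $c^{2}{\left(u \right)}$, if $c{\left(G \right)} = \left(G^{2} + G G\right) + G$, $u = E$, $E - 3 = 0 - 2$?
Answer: $9$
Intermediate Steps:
$E = 1$ ($E = 3 + \left(0 - 2\right) = 3 - 2 = 1$)
$u = 1$
$c{\left(G \right)} = G + 2 G^{2}$ ($c{\left(G \right)} = \left(G^{2} + G^{2}\right) + G = 2 G^{2} + G = G + 2 G^{2}$)
$c^{2}{\left(u \right)} = \left(1 \left(1 + 2 \cdot 1\right)\right)^{2} = \left(1 \left(1 + 2\right)\right)^{2} = \left(1 \cdot 3\right)^{2} = 3^{2} = 9$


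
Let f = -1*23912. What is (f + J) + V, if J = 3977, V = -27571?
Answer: -47506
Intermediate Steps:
f = -23912
(f + J) + V = (-23912 + 3977) - 27571 = -19935 - 27571 = -47506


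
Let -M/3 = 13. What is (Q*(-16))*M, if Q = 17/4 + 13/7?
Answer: 26676/7 ≈ 3810.9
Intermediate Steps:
M = -39 (M = -3*13 = -39)
Q = 171/28 (Q = 17*(¼) + 13*(⅐) = 17/4 + 13/7 = 171/28 ≈ 6.1071)
(Q*(-16))*M = ((171/28)*(-16))*(-39) = -684/7*(-39) = 26676/7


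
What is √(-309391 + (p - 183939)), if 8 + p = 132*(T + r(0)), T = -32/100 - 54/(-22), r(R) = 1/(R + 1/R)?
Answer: I*√12326406/5 ≈ 702.18*I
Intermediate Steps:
T = 587/275 (T = -32*1/100 - 54*(-1/22) = -8/25 + 27/11 = 587/275 ≈ 2.1345)
p = 6844/25 (p = -8 + 132*(587/275 + 0/(1 + 0²)) = -8 + 132*(587/275 + 0/(1 + 0)) = -8 + 132*(587/275 + 0/1) = -8 + 132*(587/275 + 0*1) = -8 + 132*(587/275 + 0) = -8 + 132*(587/275) = -8 + 7044/25 = 6844/25 ≈ 273.76)
√(-309391 + (p - 183939)) = √(-309391 + (6844/25 - 183939)) = √(-309391 - 4591631/25) = √(-12326406/25) = I*√12326406/5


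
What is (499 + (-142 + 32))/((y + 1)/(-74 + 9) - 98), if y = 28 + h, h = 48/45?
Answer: -379275/96001 ≈ -3.9507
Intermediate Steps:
h = 16/15 (h = 48*(1/45) = 16/15 ≈ 1.0667)
y = 436/15 (y = 28 + 16/15 = 436/15 ≈ 29.067)
(499 + (-142 + 32))/((y + 1)/(-74 + 9) - 98) = (499 + (-142 + 32))/((436/15 + 1)/(-74 + 9) - 98) = (499 - 110)/((451/15)/(-65) - 98) = 389/((451/15)*(-1/65) - 98) = 389/(-451/975 - 98) = 389/(-96001/975) = 389*(-975/96001) = -379275/96001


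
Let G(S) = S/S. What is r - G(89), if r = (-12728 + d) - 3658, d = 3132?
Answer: -13255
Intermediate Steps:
G(S) = 1
r = -13254 (r = (-12728 + 3132) - 3658 = -9596 - 3658 = -13254)
r - G(89) = -13254 - 1*1 = -13254 - 1 = -13255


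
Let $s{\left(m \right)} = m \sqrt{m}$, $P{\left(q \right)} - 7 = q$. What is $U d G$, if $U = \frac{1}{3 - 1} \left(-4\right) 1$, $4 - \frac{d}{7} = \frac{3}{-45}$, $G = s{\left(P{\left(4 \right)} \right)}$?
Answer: $- \frac{9394 \sqrt{11}}{15} \approx -2077.1$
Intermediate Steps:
$P{\left(q \right)} = 7 + q$
$s{\left(m \right)} = m^{\frac{3}{2}}$
$G = 11 \sqrt{11}$ ($G = \left(7 + 4\right)^{\frac{3}{2}} = 11^{\frac{3}{2}} = 11 \sqrt{11} \approx 36.483$)
$d = \frac{427}{15}$ ($d = 28 - 7 \frac{3}{-45} = 28 - 7 \cdot 3 \left(- \frac{1}{45}\right) = 28 - - \frac{7}{15} = 28 + \frac{7}{15} = \frac{427}{15} \approx 28.467$)
$U = -2$ ($U = \frac{1}{2} \left(-4\right) 1 = \left(-2\right) 1 = -2$)
$U d G = \left(-2\right) \frac{427}{15} \cdot 11 \sqrt{11} = - \frac{854 \cdot 11 \sqrt{11}}{15} = - \frac{9394 \sqrt{11}}{15}$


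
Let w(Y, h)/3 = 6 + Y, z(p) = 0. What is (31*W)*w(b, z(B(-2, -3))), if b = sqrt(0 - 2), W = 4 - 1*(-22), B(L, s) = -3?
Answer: 14508 + 2418*I*sqrt(2) ≈ 14508.0 + 3419.6*I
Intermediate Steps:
W = 26 (W = 4 + 22 = 26)
b = I*sqrt(2) (b = sqrt(-2) = I*sqrt(2) ≈ 1.4142*I)
w(Y, h) = 18 + 3*Y (w(Y, h) = 3*(6 + Y) = 18 + 3*Y)
(31*W)*w(b, z(B(-2, -3))) = (31*26)*(18 + 3*(I*sqrt(2))) = 806*(18 + 3*I*sqrt(2)) = 14508 + 2418*I*sqrt(2)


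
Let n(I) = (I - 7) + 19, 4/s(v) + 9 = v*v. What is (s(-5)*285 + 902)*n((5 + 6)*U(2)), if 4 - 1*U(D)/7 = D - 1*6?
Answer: 611201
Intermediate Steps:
s(v) = 4/(-9 + v**2) (s(v) = 4/(-9 + v*v) = 4/(-9 + v**2))
U(D) = 70 - 7*D (U(D) = 28 - 7*(D - 1*6) = 28 - 7*(D - 6) = 28 - 7*(-6 + D) = 28 + (42 - 7*D) = 70 - 7*D)
n(I) = 12 + I (n(I) = (-7 + I) + 19 = 12 + I)
(s(-5)*285 + 902)*n((5 + 6)*U(2)) = ((4/(-9 + (-5)**2))*285 + 902)*(12 + (5 + 6)*(70 - 7*2)) = ((4/(-9 + 25))*285 + 902)*(12 + 11*(70 - 14)) = ((4/16)*285 + 902)*(12 + 11*56) = ((4*(1/16))*285 + 902)*(12 + 616) = ((1/4)*285 + 902)*628 = (285/4 + 902)*628 = (3893/4)*628 = 611201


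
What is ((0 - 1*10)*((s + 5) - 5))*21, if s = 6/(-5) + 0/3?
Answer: 252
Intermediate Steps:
s = -6/5 (s = 6*(-1/5) + 0*(1/3) = -6/5 + 0 = -6/5 ≈ -1.2000)
((0 - 1*10)*((s + 5) - 5))*21 = ((0 - 1*10)*((-6/5 + 5) - 5))*21 = ((0 - 10)*(19/5 - 5))*21 = -10*(-6/5)*21 = 12*21 = 252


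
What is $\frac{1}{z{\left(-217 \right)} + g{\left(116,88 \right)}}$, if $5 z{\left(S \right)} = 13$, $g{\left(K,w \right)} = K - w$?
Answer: $\frac{5}{153} \approx 0.03268$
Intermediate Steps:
$z{\left(S \right)} = \frac{13}{5}$ ($z{\left(S \right)} = \frac{1}{5} \cdot 13 = \frac{13}{5}$)
$\frac{1}{z{\left(-217 \right)} + g{\left(116,88 \right)}} = \frac{1}{\frac{13}{5} + \left(116 - 88\right)} = \frac{1}{\frac{13}{5} + 28} = \frac{1}{\frac{153}{5}} = \frac{5}{153}$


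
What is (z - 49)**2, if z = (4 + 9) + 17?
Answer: 361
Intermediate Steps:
z = 30 (z = 13 + 17 = 30)
(z - 49)**2 = (30 - 49)**2 = (-19)**2 = 361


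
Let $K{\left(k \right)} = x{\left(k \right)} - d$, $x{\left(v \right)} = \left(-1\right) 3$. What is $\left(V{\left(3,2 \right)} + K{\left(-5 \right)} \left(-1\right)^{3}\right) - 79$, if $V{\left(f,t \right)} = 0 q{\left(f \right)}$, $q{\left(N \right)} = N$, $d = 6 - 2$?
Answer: $-72$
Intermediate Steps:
$x{\left(v \right)} = -3$
$d = 4$ ($d = 6 - 2 = 4$)
$K{\left(k \right)} = -7$ ($K{\left(k \right)} = -3 - 4 = -7$)
$V{\left(f,t \right)} = 0$ ($V{\left(f,t \right)} = 0 f = 0$)
$\left(V{\left(3,2 \right)} + K{\left(-5 \right)} \left(-1\right)^{3}\right) - 79 = \left(0 - 7 \left(-1\right)^{3}\right) - 79 = \left(0 - -7\right) - 79 = \left(0 + 7\right) - 79 = 7 - 79 = -72$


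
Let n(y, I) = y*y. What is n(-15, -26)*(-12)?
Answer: -2700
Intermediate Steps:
n(y, I) = y²
n(-15, -26)*(-12) = (-15)²*(-12) = 225*(-12) = -2700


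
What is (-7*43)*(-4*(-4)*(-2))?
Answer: 9632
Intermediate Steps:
(-7*43)*(-4*(-4)*(-2)) = -4816*(-2) = -301*(-32) = 9632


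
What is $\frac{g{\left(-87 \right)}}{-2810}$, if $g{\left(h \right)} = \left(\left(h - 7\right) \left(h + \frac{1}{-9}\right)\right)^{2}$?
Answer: $- \frac{2715550208}{113805} \approx -23861.0$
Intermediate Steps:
$g{\left(h \right)} = \left(-7 + h\right)^{2} \left(- \frac{1}{9} + h\right)^{2}$ ($g{\left(h \right)} = \left(\left(-7 + h\right) \left(h - \frac{1}{9}\right)\right)^{2} = \left(\left(-7 + h\right) \left(- \frac{1}{9} + h\right)\right)^{2} = \left(-7 + h\right)^{2} \left(- \frac{1}{9} + h\right)^{2}$)
$\frac{g{\left(-87 \right)}}{-2810} = \frac{\frac{1}{81} \left(-1 + 9 \left(-87\right)\right)^{2} \left(-7 - 87\right)^{2}}{-2810} = \frac{\left(-1 - 783\right)^{2} \left(-94\right)^{2}}{81} \left(- \frac{1}{2810}\right) = \frac{1}{81} \left(-784\right)^{2} \cdot 8836 \left(- \frac{1}{2810}\right) = \frac{1}{81} \cdot 614656 \cdot 8836 \left(- \frac{1}{2810}\right) = \frac{5431100416}{81} \left(- \frac{1}{2810}\right) = - \frac{2715550208}{113805}$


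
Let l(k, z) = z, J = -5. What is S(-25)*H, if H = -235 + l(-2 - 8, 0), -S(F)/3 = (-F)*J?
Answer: -88125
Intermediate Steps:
S(F) = -15*F (S(F) = -3*(-F)*(-5) = -15*F)
H = -235 (H = -235 + 0 = -235)
S(-25)*H = -15*(-25)*(-235) = 375*(-235) = -88125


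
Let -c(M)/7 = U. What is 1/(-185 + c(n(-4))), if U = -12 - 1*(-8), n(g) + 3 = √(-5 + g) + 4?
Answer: -1/157 ≈ -0.0063694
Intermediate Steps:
n(g) = 1 + √(-5 + g) (n(g) = -3 + (√(-5 + g) + 4) = -3 + (4 + √(-5 + g)) = 1 + √(-5 + g))
U = -4 (U = -12 + 8 = -4)
c(M) = 28 (c(M) = -7*(-4) = 28)
1/(-185 + c(n(-4))) = 1/(-185 + 28) = 1/(-157) = -1/157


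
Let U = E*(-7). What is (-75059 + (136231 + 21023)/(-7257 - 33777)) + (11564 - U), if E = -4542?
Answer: -651707680/6839 ≈ -95293.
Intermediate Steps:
U = 31794 (U = -4542*(-7) = 31794)
(-75059 + (136231 + 21023)/(-7257 - 33777)) + (11564 - U) = (-75059 + (136231 + 21023)/(-7257 - 33777)) + (11564 - 1*31794) = (-75059 + 157254/(-41034)) + (11564 - 31794) = (-75059 + 157254*(-1/41034)) - 20230 = (-75059 - 26209/6839) - 20230 = -513354710/6839 - 20230 = -651707680/6839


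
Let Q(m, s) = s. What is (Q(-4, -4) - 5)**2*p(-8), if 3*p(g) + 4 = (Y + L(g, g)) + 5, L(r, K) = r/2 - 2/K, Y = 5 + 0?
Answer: 243/4 ≈ 60.750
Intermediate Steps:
Y = 5
L(r, K) = r/2 - 2/K (L(r, K) = r*(1/2) - 2/K = r/2 - 2/K)
p(g) = 2 - 2/(3*g) + g/6 (p(g) = -4/3 + ((5 + (g/2 - 2/g)) + 5)/3 = -4/3 + ((5 + g/2 - 2/g) + 5)/3 = -4/3 + (10 + g/2 - 2/g)/3 = -4/3 + (10/3 - 2/(3*g) + g/6) = 2 - 2/(3*g) + g/6)
(Q(-4, -4) - 5)**2*p(-8) = (-4 - 5)**2*(2 - 2/3/(-8) + (1/6)*(-8)) = (-9)**2*(2 - 2/3*(-1/8) - 4/3) = 81*(2 + 1/12 - 4/3) = 81*(3/4) = 243/4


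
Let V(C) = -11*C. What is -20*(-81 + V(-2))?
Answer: 1180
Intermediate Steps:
-20*(-81 + V(-2)) = -20*(-81 - 11*(-2)) = -20*(-81 + 22) = -20*(-59) = 1180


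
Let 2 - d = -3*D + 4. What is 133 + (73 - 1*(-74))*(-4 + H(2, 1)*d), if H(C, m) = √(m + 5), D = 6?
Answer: -455 + 2352*√6 ≈ 5306.2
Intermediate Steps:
H(C, m) = √(5 + m)
d = 16 (d = 2 - (-3*6 + 4) = 2 - (-18 + 4) = 2 - 1*(-14) = 2 + 14 = 16)
133 + (73 - 1*(-74))*(-4 + H(2, 1)*d) = 133 + (73 - 1*(-74))*(-4 + √(5 + 1)*16) = 133 + (73 + 74)*(-4 + √6*16) = 133 + 147*(-4 + 16*√6) = 133 + (-588 + 2352*√6) = -455 + 2352*√6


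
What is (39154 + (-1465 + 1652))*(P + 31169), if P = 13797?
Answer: 1769007406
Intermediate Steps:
(39154 + (-1465 + 1652))*(P + 31169) = (39154 + (-1465 + 1652))*(13797 + 31169) = (39154 + 187)*44966 = 39341*44966 = 1769007406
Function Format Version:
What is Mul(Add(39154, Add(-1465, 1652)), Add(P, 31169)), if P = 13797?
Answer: 1769007406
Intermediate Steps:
Mul(Add(39154, Add(-1465, 1652)), Add(P, 31169)) = Mul(Add(39154, Add(-1465, 1652)), Add(13797, 31169)) = Mul(Add(39154, 187), 44966) = Mul(39341, 44966) = 1769007406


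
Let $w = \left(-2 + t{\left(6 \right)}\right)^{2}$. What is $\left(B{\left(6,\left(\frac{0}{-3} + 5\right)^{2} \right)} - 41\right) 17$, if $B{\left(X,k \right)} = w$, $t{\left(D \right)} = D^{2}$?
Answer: $18955$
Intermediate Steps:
$w = 1156$ ($w = \left(-2 + 6^{2}\right)^{2} = \left(-2 + 36\right)^{2} = 34^{2} = 1156$)
$B{\left(X,k \right)} = 1156$
$\left(B{\left(6,\left(\frac{0}{-3} + 5\right)^{2} \right)} - 41\right) 17 = \left(1156 - 41\right) 17 = 1115 \cdot 17 = 18955$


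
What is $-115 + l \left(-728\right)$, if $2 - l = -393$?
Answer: $-287675$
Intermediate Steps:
$l = 395$ ($l = 2 - -393 = 2 + 393 = 395$)
$-115 + l \left(-728\right) = -115 + 395 \left(-728\right) = -115 - 287560 = -287675$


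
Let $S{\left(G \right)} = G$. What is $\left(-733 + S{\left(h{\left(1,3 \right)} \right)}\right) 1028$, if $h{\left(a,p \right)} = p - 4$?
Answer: $-754552$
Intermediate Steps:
$h{\left(a,p \right)} = -4 + p$
$\left(-733 + S{\left(h{\left(1,3 \right)} \right)}\right) 1028 = \left(-733 + \left(-4 + 3\right)\right) 1028 = \left(-733 - 1\right) 1028 = \left(-734\right) 1028 = -754552$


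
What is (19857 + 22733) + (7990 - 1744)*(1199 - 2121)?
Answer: -5716222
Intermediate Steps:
(19857 + 22733) + (7990 - 1744)*(1199 - 2121) = 42590 + 6246*(-922) = 42590 - 5758812 = -5716222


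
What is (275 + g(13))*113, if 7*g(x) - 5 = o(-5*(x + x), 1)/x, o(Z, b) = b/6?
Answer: 17011133/546 ≈ 31156.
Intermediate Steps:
o(Z, b) = b/6 (o(Z, b) = b*(⅙) = b/6)
g(x) = 5/7 + 1/(42*x) (g(x) = 5/7 + (((⅙)*1)/x)/7 = 5/7 + (1/(6*x))/7 = 5/7 + 1/(42*x))
(275 + g(13))*113 = (275 + (1/42)*(1 + 30*13)/13)*113 = (275 + (1/42)*(1/13)*(1 + 390))*113 = (275 + (1/42)*(1/13)*391)*113 = (275 + 391/546)*113 = (150541/546)*113 = 17011133/546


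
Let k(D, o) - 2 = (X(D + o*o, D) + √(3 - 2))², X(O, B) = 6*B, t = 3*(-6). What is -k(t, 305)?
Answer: -11451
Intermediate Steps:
t = -18
k(D, o) = 2 + (1 + 6*D)² (k(D, o) = 2 + (6*D + √(3 - 2))² = 2 + (6*D + √1)² = 2 + (6*D + 1)² = 2 + (1 + 6*D)²)
-k(t, 305) = -(2 + (1 + 6*(-18))²) = -(2 + (1 - 108)²) = -(2 + (-107)²) = -(2 + 11449) = -1*11451 = -11451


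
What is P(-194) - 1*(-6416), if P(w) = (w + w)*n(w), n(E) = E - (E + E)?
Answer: -68856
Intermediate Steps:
n(E) = -E (n(E) = E - 2*E = -E)
P(w) = -2*w² (P(w) = (w + w)*(-w) = (2*w)*(-w) = -2*w²)
P(-194) - 1*(-6416) = -2*(-194)² - 1*(-6416) = -2*37636 + 6416 = -75272 + 6416 = -68856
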